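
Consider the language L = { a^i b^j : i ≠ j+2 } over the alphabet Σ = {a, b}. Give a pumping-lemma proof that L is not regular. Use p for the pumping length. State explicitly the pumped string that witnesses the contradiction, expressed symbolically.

Suppose for contradiction that L is regular, and let p be the pumping length.
Choose w = a^p b^{p+p!-2}. Since p ≠ (p+p!-2)+2 = p+p!, w ∈ L; and |w| ≥ p.
Write w = xyz as guaranteed by the lemma, with |xy| ≤ p and |y| ≥ 1.
Because |xy| ≤ p and w begins with p copies of a, we have y = a^k with 1 ≤ k ≤ p.
Since 1 ≤ k ≤ p, k divides p!; set t = 1 + p!/k. Then xy^t z has p + (p!/k)·k = p + p! copies of a. Now the a-count is p+p! and (b-count)+2 = (p+p!-2)+2 = p+p!, so i ≠ j+2 fails. So xy^t z = a^{p+p!} b^{p+p!-2} ∉ L.
This contradicts the pumping lemma, so L is not regular.

a^{p+p!} b^{p+p!-2}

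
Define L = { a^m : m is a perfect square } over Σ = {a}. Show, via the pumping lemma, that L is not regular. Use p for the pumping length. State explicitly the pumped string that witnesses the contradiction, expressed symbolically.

Assume L is regular. Let p be the pumping length given by the pumping lemma.
Take w = a^{p²} ∈ L with |w| = p² ≥ p.
Write w = xyz as guaranteed by the lemma, with |xy| ≤ p and y is nonempty.
Then y = a^k for some k with 1 ≤ k ≤ p.
Pump with i = 2: xy^2z = a^{p²+k}. Since 1 ≤ k ≤ p, p² < p²+k ≤ p²+p < (p+1)², so p²+k lies strictly between consecutive squares and is not a perfect square. So xy^2z ∉ L.
This is a contradiction; hence L is not regular.

a^{p²+k}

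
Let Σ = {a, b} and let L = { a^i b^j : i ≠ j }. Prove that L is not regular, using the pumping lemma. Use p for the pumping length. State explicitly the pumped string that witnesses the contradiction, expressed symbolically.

a^{p+p!} b^{p+p!}

Toward a contradiction, assume L is regular with pumping length p.
Choose w = a^p b^{p+p!}. Since p ≠ p+p!, w ∈ L; and |w| ≥ p.
By the pumping lemma, w = xyz with |xy| ≤ p and |y| > 0.
Because |xy| ≤ p and w begins with p copies of a, we have y = a^k with 1 ≤ k ≤ p.
Since 1 ≤ k ≤ p, k divides p!; set t = 1 + p!/k. Then xy^t z has p + (p!/k)·k = p + p! copies of a. Now the a-count equals the b-count, so i ≠ j fails. So xy^t z = a^{p+p!} b^{p+p!} ∉ L.
This contradicts the pumping lemma, so L is not regular.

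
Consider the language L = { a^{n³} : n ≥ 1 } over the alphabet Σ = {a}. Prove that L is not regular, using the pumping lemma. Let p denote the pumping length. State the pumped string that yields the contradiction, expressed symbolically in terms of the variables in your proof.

Assume L is regular; let p be its pumping constant.
Take w = a^{p³} ∈ L with |w| = p³ ≥ p.
By the pumping lemma, w = xyz with |xy| ≤ p and |y| > 0.
Then y = a^k for some k with 1 ≤ k ≤ p.
Pump with i = 2: xy^2z = a^{p³+k}. Since 1 ≤ k ≤ p, p³ < p³+k ≤ p³+p < p³+3p²+3p+1 = (p+1)³, so p³+k is not a perfect cube. So xy^2z ∉ L.
This is a contradiction; hence L is not regular.

a^{p³+k}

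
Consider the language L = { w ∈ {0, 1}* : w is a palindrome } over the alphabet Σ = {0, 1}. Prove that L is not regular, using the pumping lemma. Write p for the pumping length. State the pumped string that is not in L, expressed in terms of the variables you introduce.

Assume L is regular; let p be its pumping constant.
Take w = 0^p 1 0^p, a palindrome of length 2p+1 ≥ p.
By the pumping lemma, w = xyz with |xy| ≤ p and |y| ≥ 1.
Because |xy| ≤ p and w begins with p copies of 0, we have y = 0^k with 1 ≤ k ≤ p.
Pump with i = 2: xy^2z = 0^{p+k} 1 0^p. Its reverse is 0^p 1 0^{p+k}, which differs from xy^2z since k ≥ 1. So xy^2z is not a palindrome and xy^2z ∉ L.
This is a contradiction; hence L is not regular.

0^{p+k} 1 0^p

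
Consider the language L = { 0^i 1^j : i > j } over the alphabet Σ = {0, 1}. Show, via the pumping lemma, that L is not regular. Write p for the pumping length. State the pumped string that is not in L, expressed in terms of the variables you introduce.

Assume L is regular; let p be its pumping constant.
Choose w = 0^{p+1} 1^p ∈ L, with |w| = 2p+1 ≥ p.
By the pumping lemma, w = xyz with |xy| ≤ p and y is nonempty.
The first p characters of w are 0's, so xy (and hence y) consists only of 0's. Write y = 0^k, 1 ≤ k ≤ p.
Consider xy^0z = xz = 0^{p+1-k} 1^p. Since k ≥ 1, the 0-count p+1-k is at most p, so i > j fails; thus xz ∉ L.
This is a contradiction; hence L is not regular.

0^{p+1-k} 1^p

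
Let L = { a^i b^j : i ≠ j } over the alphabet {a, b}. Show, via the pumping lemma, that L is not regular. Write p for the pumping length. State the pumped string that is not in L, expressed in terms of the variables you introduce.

a^{p+p!} b^{p+p!}

Assume L is regular. Let p be the pumping length given by the pumping lemma.
Choose w = a^p b^{p+p!}. Since p ≠ p+p!, w ∈ L; and |w| ≥ p.
Write w = xyz as guaranteed by the lemma, with |xy| ≤ p and |y| > 0.
Because |xy| ≤ p and w begins with p copies of a, we have y = a^k with 1 ≤ k ≤ p.
Since 1 ≤ k ≤ p, k divides p!; set t = 1 + p!/k. Then xy^t z has p + (p!/k)·k = p + p! copies of a. Now the a-count equals the b-count, so i ≠ j fails. So xy^t z = a^{p+p!} b^{p+p!} ∉ L.
This contradicts the pumping lemma, so L is not regular.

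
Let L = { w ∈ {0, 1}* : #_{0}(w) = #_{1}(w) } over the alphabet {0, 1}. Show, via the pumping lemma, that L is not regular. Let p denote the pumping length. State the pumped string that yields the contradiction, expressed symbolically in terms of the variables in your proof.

Suppose for contradiction that L is regular, and let p be the pumping length.
Choose w = 0^p 1^p ∈ L with |w| = 2p ≥ p.
Write w = xyz as guaranteed by the lemma, with |xy| ≤ p and |y| ≥ 1.
Since the first p symbols of w are all 0's and |xy| ≤ p, y lies entirely in the leading 0-block: y = 0^k for some k with 1 ≤ k ≤ p.
Pump with i = 2: xy^2z = 0^{p+k} 1^p has p+k occurrences of 0 but only p of 1. Since k ≥ 1 the counts differ, so xy^2z ∉ L.
This contradicts the pumping lemma, so L is not regular.

0^{p+k} 1^p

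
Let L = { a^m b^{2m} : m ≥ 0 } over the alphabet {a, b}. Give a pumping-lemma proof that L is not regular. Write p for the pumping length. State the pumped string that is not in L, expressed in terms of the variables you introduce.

a^{p+k} b^{2p}

Toward a contradiction, assume L is regular with pumping length p.
Choose w = a^p b^{2p}, which is in L with |w| = 3p ≥ p.
By the pumping lemma, w = xyz with |xy| ≤ p and |y| > 0.
Because |xy| ≤ p and w begins with p copies of a, we have y = a^k with 1 ≤ k ≤ p.
Pump with i = 2: xy^2z = a^{p+k} b^{2p}. For this to lie in L we would need 2p = 2(p+k), which forces k = 0. But k ≥ 1, so xy^2z ∉ L.
This is a contradiction; hence L is not regular.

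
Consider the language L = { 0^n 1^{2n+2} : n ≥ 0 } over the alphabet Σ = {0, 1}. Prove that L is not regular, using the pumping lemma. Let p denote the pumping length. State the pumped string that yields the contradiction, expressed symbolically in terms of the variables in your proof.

Suppose for contradiction that L is regular, and let p be the pumping length.
Let w = 0^p 1^{2p+2} ∈ L; note |w| = 3p+2 ≥ p.
The pumping lemma gives a decomposition w = xyz where |xy| ≤ p and |y| ≥ 1.
Since the first p symbols of w are all 0's and |xy| ≤ p, y lies entirely in the leading 0-block: y = 0^k for some k with 1 ≤ k ≤ p.
Pump with i = 2: xy^2z = 0^{p+k} 1^{2p+2}. For this to lie in L we would need 2p+2 = 2(p+k)+2, which forces k = 0. But k ≥ 1, so xy^2z ∉ L.
Contradiction. Therefore L is not regular.

0^{p+k} 1^{2p+2}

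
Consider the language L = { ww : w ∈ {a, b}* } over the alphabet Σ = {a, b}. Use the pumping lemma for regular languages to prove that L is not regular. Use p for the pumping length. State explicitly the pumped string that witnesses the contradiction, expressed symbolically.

a^{p+k} b^p a^p b^p

Assume L is regular; let p be its pumping constant.
Take w = a^p b^p a^p b^p = uu where u = a^pb^p; then w ∈ L and |w| = 4p ≥ p.
Write w = xyz as guaranteed by the lemma, with |xy| ≤ p and |y| ≥ 1.
Because |xy| ≤ p and w begins with p copies of a, we have y = a^k with 1 ≤ k ≤ p.
Pump with i = 2: xy^2z = a^{p+k} b^p a^p b^p, of length 4p+k. Suppose this equals vv. The string starts with a and ends with b, so v does too; thus the boundary between the two copies of v is a b→a transition. There is exactly one such transition, at position 2p+k, so |v| = 2p+k and |vv| = 4p+2k ≠ 4p+k since k ≥ 1. So xy^2z ∉ L.
Contradiction. Therefore L is not regular.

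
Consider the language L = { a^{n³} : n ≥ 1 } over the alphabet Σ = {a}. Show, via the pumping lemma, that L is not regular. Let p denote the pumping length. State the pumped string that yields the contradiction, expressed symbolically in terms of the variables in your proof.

a^{p³+k}

Assume L is regular; let p be its pumping constant.
Take w = a^{p³} ∈ L with |w| = p³ ≥ p.
The pumping lemma gives a decomposition w = xyz where |xy| ≤ p and |y| > 0.
Then y = a^k for some k with 1 ≤ k ≤ p.
Pump with i = 2: xy^2z = a^{p³+k}. Since 1 ≤ k ≤ p, p³ < p³+k ≤ p³+p < p³+3p²+3p+1 = (p+1)³, so p³+k is not a perfect cube. So xy^2z ∉ L.
This contradicts the pumping lemma, so L is not regular.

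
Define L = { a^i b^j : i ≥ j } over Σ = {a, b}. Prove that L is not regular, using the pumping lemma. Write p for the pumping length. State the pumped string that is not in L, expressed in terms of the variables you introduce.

a^{p-k} b^p

Assume L is regular; let p be its pumping constant.
Choose w = a^p b^p ∈ L, with |w| = 2p ≥ p.
Write w = xyz as guaranteed by the lemma, with |xy| ≤ p and y is nonempty.
Because |xy| ≤ p and w begins with p copies of a, we have y = a^k with 1 ≤ k ≤ p.
Consider xy^0z = xz = a^{p-k} b^p. Since k ≥ 1, the a-count p-k is less than p, so i ≥ j fails; thus xz ∉ L.
Contradiction. Therefore L is not regular.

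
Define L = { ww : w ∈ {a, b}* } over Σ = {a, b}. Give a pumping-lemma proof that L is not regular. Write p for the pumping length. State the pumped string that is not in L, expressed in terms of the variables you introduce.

a^{p+k} b^p a^p b^p

Toward a contradiction, assume L is regular with pumping length p.
Take w = a^p b^p a^p b^p = uu where u = a^pb^p; then w ∈ L and |w| = 4p ≥ p.
By the pumping lemma, w = xyz with |xy| ≤ p and |y| ≥ 1.
The first p characters of w are a's, so xy (and hence y) consists only of a's. Write y = a^k, 1 ≤ k ≤ p.
Pump with i = 2: xy^2z = a^{p+k} b^p a^p b^p, of length 4p+k. Suppose this equals vv. The string starts with a and ends with b, so v does too; thus the boundary between the two copies of v is a b→a transition. There is exactly one such transition, at position 2p+k, so |v| = 2p+k and |vv| = 4p+2k ≠ 4p+k since k ≥ 1. So xy^2z ∉ L.
Contradiction. Therefore L is not regular.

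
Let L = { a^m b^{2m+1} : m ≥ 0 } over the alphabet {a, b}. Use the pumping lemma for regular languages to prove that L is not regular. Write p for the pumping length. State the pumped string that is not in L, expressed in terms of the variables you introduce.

Assume L is regular; let p be its pumping constant.
Let w = a^p b^{2p+1} ∈ L; note |w| = 3p+1 ≥ p.
Write w = xyz as guaranteed by the lemma, with |xy| ≤ p and |y| ≥ 1.
Because |xy| ≤ p and w begins with p copies of a, we have y = a^k with 1 ≤ k ≤ p.
Pump with i = 2: xy^2z = a^{p+k} b^{2p+1}. For this to lie in L we would need 2p+1 = 2(p+k)+1, which forces k = 0. But k ≥ 1, so xy^2z ∉ L.
Contradiction. Therefore L is not regular.

a^{p+k} b^{2p+1}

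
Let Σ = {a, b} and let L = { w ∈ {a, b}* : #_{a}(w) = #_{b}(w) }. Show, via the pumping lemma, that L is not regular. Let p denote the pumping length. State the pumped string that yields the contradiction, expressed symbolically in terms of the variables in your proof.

Assume L is regular. Let p be the pumping length given by the pumping lemma.
Choose w = a^p b^p ∈ L with |w| = 2p ≥ p.
Write w = xyz as guaranteed by the lemma, with |xy| ≤ p and y is nonempty.
Since the first p symbols of w are all a's and |xy| ≤ p, y lies entirely in the leading a-block: y = a^k for some k with 1 ≤ k ≤ p.
Pump with i = 2: xy^2z = a^{p+k} b^p has p+k occurrences of a but only p of b. Since k ≥ 1 the counts differ, so xy^2z ∉ L.
Contradiction. Therefore L is not regular.

a^{p+k} b^p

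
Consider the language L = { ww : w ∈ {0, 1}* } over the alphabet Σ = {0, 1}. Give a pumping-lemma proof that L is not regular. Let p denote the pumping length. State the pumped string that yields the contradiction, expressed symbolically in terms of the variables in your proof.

Assume L is regular. Let p be the pumping length given by the pumping lemma.
Take w = 0^p 1^p 0^p 1^p = uu where u = 0^p1^p; then w ∈ L and |w| = 4p ≥ p.
The pumping lemma gives a decomposition w = xyz where |xy| ≤ p and |y| ≥ 1.
Since the first p symbols of w are all 0's and |xy| ≤ p, y lies entirely in the leading 0-block: y = 0^k for some k with 1 ≤ k ≤ p.
Pump with i = 2: xy^2z = 0^{p+k} 1^p 0^p 1^p, of length 4p+k. Suppose this equals vv. The string starts with 0 and ends with 1, so v does too; thus the boundary between the two copies of v is a 1→0 transition. There is exactly one such transition, at position 2p+k, so |v| = 2p+k and |vv| = 4p+2k ≠ 4p+k since k ≥ 1. So xy^2z ∉ L.
This is a contradiction; hence L is not regular.

0^{p+k} 1^p 0^p 1^p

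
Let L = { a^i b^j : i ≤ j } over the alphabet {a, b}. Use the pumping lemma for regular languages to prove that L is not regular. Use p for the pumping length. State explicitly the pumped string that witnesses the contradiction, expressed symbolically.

Assume L is regular; let p be its pumping constant.
Choose w = a^p b^p ∈ L, with |w| = 2p ≥ p.
By the pumping lemma, w = xyz with |xy| ≤ p and |y| > 0.
The first p characters of w are a's, so xy (and hence y) consists only of a's. Write y = a^k, 1 ≤ k ≤ p.
Consider xy^2z = a^{p+k} b^p. Since k ≥ 1, the a-count p+k exceeds the b-count p, so i ≤ j fails; thus xy^2z ∉ L.
Contradiction. Therefore L is not regular.

a^{p+k} b^p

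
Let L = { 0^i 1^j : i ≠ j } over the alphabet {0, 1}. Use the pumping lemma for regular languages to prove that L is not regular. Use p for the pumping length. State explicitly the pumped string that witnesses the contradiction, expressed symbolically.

Suppose for contradiction that L is regular, and let p be the pumping length.
Choose w = 0^p 1^{p+p!}. Since p ≠ p+p!, w ∈ L; and |w| ≥ p.
Write w = xyz as guaranteed by the lemma, with |xy| ≤ p and |y| ≥ 1.
Since the first p symbols of w are all 0's and |xy| ≤ p, y lies entirely in the leading 0-block: y = 0^k for some k with 1 ≤ k ≤ p.
Since 1 ≤ k ≤ p, k divides p!; set t = 1 + p!/k. Then xy^t z has p + (p!/k)·k = p + p! copies of 0. Now the 0-count equals the 1-count, so i ≠ j fails. So xy^t z = 0^{p+p!} 1^{p+p!} ∉ L.
This is a contradiction; hence L is not regular.

0^{p+p!} 1^{p+p!}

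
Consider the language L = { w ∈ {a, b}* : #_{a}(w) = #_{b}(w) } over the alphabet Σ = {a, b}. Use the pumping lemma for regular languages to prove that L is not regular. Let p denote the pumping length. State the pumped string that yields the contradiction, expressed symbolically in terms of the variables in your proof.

Assume L is regular. Let p be the pumping length given by the pumping lemma.
Choose w = a^p b^p ∈ L with |w| = 2p ≥ p.
Write w = xyz as guaranteed by the lemma, with |xy| ≤ p and y is nonempty.
The first p characters of w are a's, so xy (and hence y) consists only of a's. Write y = a^k, 1 ≤ k ≤ p.
Pump with i = 2: xy^2z = a^{p+k} b^p has p+k occurrences of a but only p of b. Since k ≥ 1 the counts differ, so xy^2z ∉ L.
This is a contradiction; hence L is not regular.

a^{p+k} b^p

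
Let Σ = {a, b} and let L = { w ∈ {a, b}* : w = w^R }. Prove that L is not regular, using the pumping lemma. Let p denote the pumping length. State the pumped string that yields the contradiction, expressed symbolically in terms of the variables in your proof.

a^{p+k} b a^p

Assume L is regular. Let p be the pumping length given by the pumping lemma.
Take w = a^p b a^p, a palindrome of length 2p+1 ≥ p.
The pumping lemma gives a decomposition w = xyz where |xy| ≤ p and y is nonempty.
Since the first p symbols of w are all a's and |xy| ≤ p, y lies entirely in the leading a-block: y = a^k for some k with 1 ≤ k ≤ p.
Pump with i = 2: xy^2z = a^{p+k} b a^p. Its reverse is a^p b a^{p+k}, which differs from xy^2z since k ≥ 1. So xy^2z is not a palindrome and xy^2z ∉ L.
This is a contradiction; hence L is not regular.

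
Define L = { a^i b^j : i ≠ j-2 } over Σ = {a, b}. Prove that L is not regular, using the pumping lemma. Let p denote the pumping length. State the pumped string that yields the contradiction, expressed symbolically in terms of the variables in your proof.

a^{p+p!} b^{p+p!+2}

Suppose for contradiction that L is regular, and let p be the pumping length.
Choose w = a^p b^{p+p!+2}. Since p ≠ (p+p!+2)-2 = p+p!, w ∈ L; and |w| ≥ p.
By the pumping lemma, w = xyz with |xy| ≤ p and |y| ≥ 1.
The first p characters of w are a's, so xy (and hence y) consists only of a's. Write y = a^k, 1 ≤ k ≤ p.
Since 1 ≤ k ≤ p, k divides p!; set t = 1 + p!/k. Then xy^t z has p + (p!/k)·k = p + p! copies of a. Now the a-count is p+p! and (b-count)-2 = (p+p!+2)-2 = p+p!, so i ≠ j-2 fails. So xy^t z = a^{p+p!} b^{p+p!+2} ∉ L.
This is a contradiction; hence L is not regular.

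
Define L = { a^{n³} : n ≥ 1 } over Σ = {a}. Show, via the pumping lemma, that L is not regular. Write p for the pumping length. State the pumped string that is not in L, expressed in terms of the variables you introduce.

a^{p³+k}

Suppose for contradiction that L is regular, and let p be the pumping length.
Take w = a^{p³} ∈ L with |w| = p³ ≥ p.
The pumping lemma gives a decomposition w = xyz where |xy| ≤ p and |y| > 0.
Then y = a^k for some k with 1 ≤ k ≤ p.
Pump with i = 2: xy^2z = a^{p³+k}. Since 1 ≤ k ≤ p, p³ < p³+k ≤ p³+p < p³+3p²+3p+1 = (p+1)³, so p³+k is not a perfect cube. So xy^2z ∉ L.
Contradiction. Therefore L is not regular.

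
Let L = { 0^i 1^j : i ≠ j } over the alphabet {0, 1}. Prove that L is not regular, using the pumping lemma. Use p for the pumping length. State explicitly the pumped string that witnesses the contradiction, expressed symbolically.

Assume L is regular. Let p be the pumping length given by the pumping lemma.
Choose w = 0^p 1^{p+p!}. Since p ≠ p+p!, w ∈ L; and |w| ≥ p.
By the pumping lemma, w = xyz with |xy| ≤ p and |y| ≥ 1.
Because |xy| ≤ p and w begins with p copies of 0, we have y = 0^k with 1 ≤ k ≤ p.
Since 1 ≤ k ≤ p, k divides p!; set t = 1 + p!/k. Then xy^t z has p + (p!/k)·k = p + p! copies of 0. Now the 0-count equals the 1-count, so i ≠ j fails. So xy^t z = 0^{p+p!} 1^{p+p!} ∉ L.
This contradicts the pumping lemma, so L is not regular.

0^{p+p!} 1^{p+p!}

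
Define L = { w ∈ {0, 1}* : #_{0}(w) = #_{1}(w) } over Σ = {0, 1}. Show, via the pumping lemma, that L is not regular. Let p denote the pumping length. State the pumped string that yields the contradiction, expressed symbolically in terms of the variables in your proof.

Assume L is regular; let p be its pumping constant.
Choose w = 0^p 1^p ∈ L with |w| = 2p ≥ p.
Write w = xyz as guaranteed by the lemma, with |xy| ≤ p and |y| > 0.
Since the first p symbols of w are all 0's and |xy| ≤ p, y lies entirely in the leading 0-block: y = 0^k for some k with 1 ≤ k ≤ p.
Pump with i = 2: xy^2z = 0^{p+k} 1^p has p+k occurrences of 0 but only p of 1. Since k ≥ 1 the counts differ, so xy^2z ∉ L.
This is a contradiction; hence L is not regular.

0^{p+k} 1^p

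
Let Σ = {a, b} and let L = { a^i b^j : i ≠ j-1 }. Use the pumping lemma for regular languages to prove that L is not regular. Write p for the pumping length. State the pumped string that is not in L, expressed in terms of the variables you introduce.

a^{p+p!} b^{p+p!+1}

Assume L is regular. Let p be the pumping length given by the pumping lemma.
Choose w = a^p b^{p+p!+1}. Since p ≠ (p+p!+1)-1 = p+p!, w ∈ L; and |w| ≥ p.
Write w = xyz as guaranteed by the lemma, with |xy| ≤ p and |y| ≥ 1.
Since the first p symbols of w are all a's and |xy| ≤ p, y lies entirely in the leading a-block: y = a^k for some k with 1 ≤ k ≤ p.
Since 1 ≤ k ≤ p, k divides p!; set t = 1 + p!/k. Then xy^t z has p + (p!/k)·k = p + p! copies of a. Now the a-count is p+p! and (b-count)-1 = (p+p!+1)-1 = p+p!, so i ≠ j-1 fails. So xy^t z = a^{p+p!} b^{p+p!+1} ∉ L.
This is a contradiction; hence L is not regular.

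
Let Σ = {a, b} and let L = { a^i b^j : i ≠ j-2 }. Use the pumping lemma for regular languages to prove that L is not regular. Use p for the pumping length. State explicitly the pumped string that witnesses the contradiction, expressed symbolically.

a^{p+p!} b^{p+p!+2}

Toward a contradiction, assume L is regular with pumping length p.
Choose w = a^p b^{p+p!+2}. Since p ≠ (p+p!+2)-2 = p+p!, w ∈ L; and |w| ≥ p.
The pumping lemma gives a decomposition w = xyz where |xy| ≤ p and |y| > 0.
Since the first p symbols of w are all a's and |xy| ≤ p, y lies entirely in the leading a-block: y = a^k for some k with 1 ≤ k ≤ p.
Since 1 ≤ k ≤ p, k divides p!; set t = 1 + p!/k. Then xy^t z has p + (p!/k)·k = p + p! copies of a. Now the a-count is p+p! and (b-count)-2 = (p+p!+2)-2 = p+p!, so i ≠ j-2 fails. So xy^t z = a^{p+p!} b^{p+p!+2} ∉ L.
Contradiction. Therefore L is not regular.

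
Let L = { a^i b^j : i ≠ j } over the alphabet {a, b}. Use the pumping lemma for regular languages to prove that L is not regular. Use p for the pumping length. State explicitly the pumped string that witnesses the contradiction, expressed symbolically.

a^{p+p!} b^{p+p!}

Toward a contradiction, assume L is regular with pumping length p.
Choose w = a^p b^{p+p!}. Since p ≠ p+p!, w ∈ L; and |w| ≥ p.
Write w = xyz as guaranteed by the lemma, with |xy| ≤ p and |y| ≥ 1.
Because |xy| ≤ p and w begins with p copies of a, we have y = a^k with 1 ≤ k ≤ p.
Since 1 ≤ k ≤ p, k divides p!; set t = 1 + p!/k. Then xy^t z has p + (p!/k)·k = p + p! copies of a. Now the a-count equals the b-count, so i ≠ j fails. So xy^t z = a^{p+p!} b^{p+p!} ∉ L.
Contradiction. Therefore L is not regular.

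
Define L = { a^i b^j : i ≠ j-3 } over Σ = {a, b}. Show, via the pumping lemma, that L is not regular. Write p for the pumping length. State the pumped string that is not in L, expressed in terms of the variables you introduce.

Assume L is regular. Let p be the pumping length given by the pumping lemma.
Choose w = a^p b^{p+p!+3}. Since p ≠ (p+p!+3)-3 = p+p!, w ∈ L; and |w| ≥ p.
Write w = xyz as guaranteed by the lemma, with |xy| ≤ p and |y| ≥ 1.
Because |xy| ≤ p and w begins with p copies of a, we have y = a^k with 1 ≤ k ≤ p.
Since 1 ≤ k ≤ p, k divides p!; set t = 1 + p!/k. Then xy^t z has p + (p!/k)·k = p + p! copies of a. Now the a-count is p+p! and (b-count)-3 = (p+p!+3)-3 = p+p!, so i ≠ j-3 fails. So xy^t z = a^{p+p!} b^{p+p!+3} ∉ L.
Contradiction. Therefore L is not regular.

a^{p+p!} b^{p+p!+3}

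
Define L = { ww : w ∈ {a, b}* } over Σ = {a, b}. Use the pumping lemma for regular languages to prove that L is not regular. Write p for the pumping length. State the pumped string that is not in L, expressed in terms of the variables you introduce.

Assume L is regular; let p be its pumping constant.
Take w = a^p b^p a^p b^p = uu where u = a^pb^p; then w ∈ L and |w| = 4p ≥ p.
The pumping lemma gives a decomposition w = xyz where |xy| ≤ p and |y| ≥ 1.
The first p characters of w are a's, so xy (and hence y) consists only of a's. Write y = a^k, 1 ≤ k ≤ p.
Pump with i = 2: xy^2z = a^{p+k} b^p a^p b^p, of length 4p+k. Suppose this equals vv. The string starts with a and ends with b, so v does too; thus the boundary between the two copies of v is a b→a transition. There is exactly one such transition, at position 2p+k, so |v| = 2p+k and |vv| = 4p+2k ≠ 4p+k since k ≥ 1. So xy^2z ∉ L.
This is a contradiction; hence L is not regular.

a^{p+k} b^p a^p b^p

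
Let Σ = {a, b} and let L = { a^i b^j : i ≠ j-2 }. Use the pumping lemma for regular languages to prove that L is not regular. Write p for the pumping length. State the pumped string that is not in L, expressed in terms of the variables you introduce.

Assume L is regular. Let p be the pumping length given by the pumping lemma.
Choose w = a^p b^{p+p!+2}. Since p ≠ (p+p!+2)-2 = p+p!, w ∈ L; and |w| ≥ p.
The pumping lemma gives a decomposition w = xyz where |xy| ≤ p and |y| > 0.
Since the first p symbols of w are all a's and |xy| ≤ p, y lies entirely in the leading a-block: y = a^k for some k with 1 ≤ k ≤ p.
Since 1 ≤ k ≤ p, k divides p!; set t = 1 + p!/k. Then xy^t z has p + (p!/k)·k = p + p! copies of a. Now the a-count is p+p! and (b-count)-2 = (p+p!+2)-2 = p+p!, so i ≠ j-2 fails. So xy^t z = a^{p+p!} b^{p+p!+2} ∉ L.
This contradicts the pumping lemma, so L is not regular.

a^{p+p!} b^{p+p!+2}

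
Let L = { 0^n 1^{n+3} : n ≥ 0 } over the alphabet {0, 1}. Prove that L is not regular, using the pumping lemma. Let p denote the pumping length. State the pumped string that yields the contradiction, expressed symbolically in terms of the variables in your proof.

0^{p+k} 1^{p+3}

Suppose for contradiction that L is regular, and let p be the pumping length.
Take w = 0^p 1^{p+3}. Then w ∈ L and |w| = 2p+3 ≥ p.
The pumping lemma gives a decomposition w = xyz where |xy| ≤ p and |y| > 0.
The first p characters of w are 0's, so xy (and hence y) consists only of 0's. Write y = 0^k, 1 ≤ k ≤ p.
Pump with i = 2: xy^2z = 0^{p+k} 1^{p+3}. For this to lie in L we would need p+3 = (p+k)+3, which forces k = 0. But k ≥ 1, so xy^2z ∉ L.
This contradicts the pumping lemma, so L is not regular.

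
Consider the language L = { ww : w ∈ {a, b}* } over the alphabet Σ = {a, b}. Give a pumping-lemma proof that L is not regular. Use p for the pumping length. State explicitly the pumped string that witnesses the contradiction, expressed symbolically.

Suppose for contradiction that L is regular, and let p be the pumping length.
Take w = a^p b^p a^p b^p = uu where u = a^pb^p; then w ∈ L and |w| = 4p ≥ p.
Write w = xyz as guaranteed by the lemma, with |xy| ≤ p and |y| ≥ 1.
The first p characters of w are a's, so xy (and hence y) consists only of a's. Write y = a^k, 1 ≤ k ≤ p.
Pump with i = 2: xy^2z = a^{p+k} b^p a^p b^p, of length 4p+k. Suppose this equals vv. The string starts with a and ends with b, so v does too; thus the boundary between the two copies of v is a b→a transition. There is exactly one such transition, at position 2p+k, so |v| = 2p+k and |vv| = 4p+2k ≠ 4p+k since k ≥ 1. So xy^2z ∉ L.
This is a contradiction; hence L is not regular.

a^{p+k} b^p a^p b^p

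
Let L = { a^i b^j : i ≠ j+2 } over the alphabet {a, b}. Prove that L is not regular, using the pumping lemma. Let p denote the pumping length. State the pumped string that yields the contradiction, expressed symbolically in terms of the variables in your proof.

a^{p+p!} b^{p+p!-2}

Assume L is regular. Let p be the pumping length given by the pumping lemma.
Choose w = a^p b^{p+p!-2}. Since p ≠ (p+p!-2)+2 = p+p!, w ∈ L; and |w| ≥ p.
By the pumping lemma, w = xyz with |xy| ≤ p and |y| > 0.
Since the first p symbols of w are all a's and |xy| ≤ p, y lies entirely in the leading a-block: y = a^k for some k with 1 ≤ k ≤ p.
Since 1 ≤ k ≤ p, k divides p!; set t = 1 + p!/k. Then xy^t z has p + (p!/k)·k = p + p! copies of a. Now the a-count is p+p! and (b-count)+2 = (p+p!-2)+2 = p+p!, so i ≠ j+2 fails. So xy^t z = a^{p+p!} b^{p+p!-2} ∉ L.
This contradicts the pumping lemma, so L is not regular.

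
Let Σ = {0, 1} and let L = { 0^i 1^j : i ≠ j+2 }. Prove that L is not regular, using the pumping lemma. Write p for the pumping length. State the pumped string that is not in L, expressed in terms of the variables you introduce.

0^{p+p!} 1^{p+p!-2}

Suppose for contradiction that L is regular, and let p be the pumping length.
Choose w = 0^p 1^{p+p!-2}. Since p ≠ (p+p!-2)+2 = p+p!, w ∈ L; and |w| ≥ p.
Write w = xyz as guaranteed by the lemma, with |xy| ≤ p and |y| ≥ 1.
Since the first p symbols of w are all 0's and |xy| ≤ p, y lies entirely in the leading 0-block: y = 0^k for some k with 1 ≤ k ≤ p.
Since 1 ≤ k ≤ p, k divides p!; set t = 1 + p!/k. Then xy^t z has p + (p!/k)·k = p + p! copies of 0. Now the 0-count is p+p! and (1-count)+2 = (p+p!-2)+2 = p+p!, so i ≠ j+2 fails. So xy^t z = 0^{p+p!} 1^{p+p!-2} ∉ L.
This is a contradiction; hence L is not regular.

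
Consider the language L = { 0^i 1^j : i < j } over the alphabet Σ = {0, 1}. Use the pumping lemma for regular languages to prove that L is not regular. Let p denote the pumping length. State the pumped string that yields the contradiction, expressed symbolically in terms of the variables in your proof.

Assume L is regular. Let p be the pumping length given by the pumping lemma.
Choose w = 0^p 1^{p+1} ∈ L, with |w| = 2p+1 ≥ p.
Write w = xyz as guaranteed by the lemma, with |xy| ≤ p and y is nonempty.
Because |xy| ≤ p and w begins with p copies of 0, we have y = 0^k with 1 ≤ k ≤ p.
Consider xy^2z = 0^{p+k} 1^{p+1}. Since k ≥ 1, the 0-count p+k is at least p+1, so i < j fails; thus xy^2z ∉ L.
This contradicts the pumping lemma, so L is not regular.

0^{p+k} 1^{p+1}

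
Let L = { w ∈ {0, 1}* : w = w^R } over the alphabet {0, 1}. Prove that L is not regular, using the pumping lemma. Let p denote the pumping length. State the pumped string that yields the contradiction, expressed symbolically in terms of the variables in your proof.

Toward a contradiction, assume L is regular with pumping length p.
Take w = 0^p 1 0^p, a palindrome of length 2p+1 ≥ p.
The pumping lemma gives a decomposition w = xyz where |xy| ≤ p and y is nonempty.
Since the first p symbols of w are all 0's and |xy| ≤ p, y lies entirely in the leading 0-block: y = 0^k for some k with 1 ≤ k ≤ p.
Pump with i = 2: xy^2z = 0^{p+k} 1 0^p. Its reverse is 0^p 1 0^{p+k}, which differs from xy^2z since k ≥ 1. So xy^2z is not a palindrome and xy^2z ∉ L.
Contradiction. Therefore L is not regular.

0^{p+k} 1 0^p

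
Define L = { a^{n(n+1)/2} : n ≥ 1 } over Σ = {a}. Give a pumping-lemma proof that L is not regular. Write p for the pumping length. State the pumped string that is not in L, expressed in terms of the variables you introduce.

a^{p(p+1)/2+k}

Assume L is regular; let p be its pumping constant.
Take w = a^{p(p+1)/2} ∈ L with |w| = p(p+1)/2 ≥ p.
The pumping lemma gives a decomposition w = xyz where |xy| ≤ p and y is nonempty.
Then y = a^k for some k with 1 ≤ k ≤ p.
Pump with i = 2: xy^2z = a^{p(p+1)/2+k}. Since 1 ≤ k ≤ p, p(p+1)/2 < p(p+1)/2+k ≤ p(p+1)/2+p < (p+1)(p+2)/2, so p(p+1)/2+k is strictly between consecutive triangular numbers. So xy^2z ∉ L.
Contradiction. Therefore L is not regular.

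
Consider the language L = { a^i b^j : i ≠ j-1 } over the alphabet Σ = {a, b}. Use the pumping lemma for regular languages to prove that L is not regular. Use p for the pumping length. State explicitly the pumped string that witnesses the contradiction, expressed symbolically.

a^{p+p!} b^{p+p!+1}

Toward a contradiction, assume L is regular with pumping length p.
Choose w = a^p b^{p+p!+1}. Since p ≠ (p+p!+1)-1 = p+p!, w ∈ L; and |w| ≥ p.
Write w = xyz as guaranteed by the lemma, with |xy| ≤ p and |y| > 0.
The first p characters of w are a's, so xy (and hence y) consists only of a's. Write y = a^k, 1 ≤ k ≤ p.
Since 1 ≤ k ≤ p, k divides p!; set t = 1 + p!/k. Then xy^t z has p + (p!/k)·k = p + p! copies of a. Now the a-count is p+p! and (b-count)-1 = (p+p!+1)-1 = p+p!, so i ≠ j-1 fails. So xy^t z = a^{p+p!} b^{p+p!+1} ∉ L.
This is a contradiction; hence L is not regular.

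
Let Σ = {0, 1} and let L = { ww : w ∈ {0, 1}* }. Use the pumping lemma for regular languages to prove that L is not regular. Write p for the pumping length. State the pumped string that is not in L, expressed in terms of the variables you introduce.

Suppose for contradiction that L is regular, and let p be the pumping length.
Take w = 0^p 1^p 0^p 1^p = uu where u = 0^p1^p; then w ∈ L and |w| = 4p ≥ p.
The pumping lemma gives a decomposition w = xyz where |xy| ≤ p and |y| ≥ 1.
Because |xy| ≤ p and w begins with p copies of 0, we have y = 0^k with 1 ≤ k ≤ p.
Pump with i = 2: xy^2z = 0^{p+k} 1^p 0^p 1^p, of length 4p+k. Suppose this equals vv. The string starts with 0 and ends with 1, so v does too; thus the boundary between the two copies of v is a 1→0 transition. There is exactly one such transition, at position 2p+k, so |v| = 2p+k and |vv| = 4p+2k ≠ 4p+k since k ≥ 1. So xy^2z ∉ L.
This is a contradiction; hence L is not regular.

0^{p+k} 1^p 0^p 1^p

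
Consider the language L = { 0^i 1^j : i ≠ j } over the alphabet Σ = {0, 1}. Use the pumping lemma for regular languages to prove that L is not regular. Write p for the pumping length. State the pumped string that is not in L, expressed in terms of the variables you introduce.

Assume L is regular. Let p be the pumping length given by the pumping lemma.
Choose w = 0^p 1^{p+p!}. Since p ≠ p+p!, w ∈ L; and |w| ≥ p.
Write w = xyz as guaranteed by the lemma, with |xy| ≤ p and y is nonempty.
The first p characters of w are 0's, so xy (and hence y) consists only of 0's. Write y = 0^k, 1 ≤ k ≤ p.
Since 1 ≤ k ≤ p, k divides p!; set t = 1 + p!/k. Then xy^t z has p + (p!/k)·k = p + p! copies of 0. Now the 0-count equals the 1-count, so i ≠ j fails. So xy^t z = 0^{p+p!} 1^{p+p!} ∉ L.
This contradicts the pumping lemma, so L is not regular.

0^{p+p!} 1^{p+p!}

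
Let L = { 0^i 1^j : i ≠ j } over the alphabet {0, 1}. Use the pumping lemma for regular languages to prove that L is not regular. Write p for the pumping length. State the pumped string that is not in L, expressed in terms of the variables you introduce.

0^{p+p!} 1^{p+p!}

Assume L is regular; let p be its pumping constant.
Choose w = 0^p 1^{p+p!}. Since p ≠ p+p!, w ∈ L; and |w| ≥ p.
Write w = xyz as guaranteed by the lemma, with |xy| ≤ p and |y| ≥ 1.
The first p characters of w are 0's, so xy (and hence y) consists only of 0's. Write y = 0^k, 1 ≤ k ≤ p.
Since 1 ≤ k ≤ p, k divides p!; set t = 1 + p!/k. Then xy^t z has p + (p!/k)·k = p + p! copies of 0. Now the 0-count equals the 1-count, so i ≠ j fails. So xy^t z = 0^{p+p!} 1^{p+p!} ∉ L.
This is a contradiction; hence L is not regular.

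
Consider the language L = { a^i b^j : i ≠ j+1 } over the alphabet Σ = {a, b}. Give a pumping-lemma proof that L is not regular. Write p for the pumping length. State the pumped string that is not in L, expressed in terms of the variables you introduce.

a^{p+p!} b^{p+p!-1}

Toward a contradiction, assume L is regular with pumping length p.
Choose w = a^p b^{p+p!-1}. Since p ≠ (p+p!-1)+1 = p+p!, w ∈ L; and |w| ≥ p.
Write w = xyz as guaranteed by the lemma, with |xy| ≤ p and y is nonempty.
Because |xy| ≤ p and w begins with p copies of a, we have y = a^k with 1 ≤ k ≤ p.
Since 1 ≤ k ≤ p, k divides p!; set t = 1 + p!/k. Then xy^t z has p + (p!/k)·k = p + p! copies of a. Now the a-count is p+p! and (b-count)+1 = (p+p!-1)+1 = p+p!, so i ≠ j+1 fails. So xy^t z = a^{p+p!} b^{p+p!-1} ∉ L.
Contradiction. Therefore L is not regular.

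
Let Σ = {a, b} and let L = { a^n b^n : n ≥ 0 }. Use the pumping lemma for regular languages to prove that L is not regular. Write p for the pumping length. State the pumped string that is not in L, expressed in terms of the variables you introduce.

Assume L is regular; let p be its pumping constant.
Take w = a^p b^p. Then w ∈ L and |w| = 2p ≥ p.
The pumping lemma gives a decomposition w = xyz where |xy| ≤ p and |y| > 0.
The first p characters of w are a's, so xy (and hence y) consists only of a's. Write y = a^k, 1 ≤ k ≤ p.
Pump with i = 2: xy^2z = a^{p+k} b^p. For this to lie in L we would need p = p+k, which forces k = 0. But k ≥ 1, so xy^2z ∉ L.
Contradiction. Therefore L is not regular.

a^{p+k} b^p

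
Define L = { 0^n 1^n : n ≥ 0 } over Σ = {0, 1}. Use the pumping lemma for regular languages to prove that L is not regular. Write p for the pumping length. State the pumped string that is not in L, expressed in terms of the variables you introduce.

0^{p+k} 1^p

Toward a contradiction, assume L is regular with pumping length p.
Choose w = 0^p 1^p, which is in L with |w| = 2p ≥ p.
The pumping lemma gives a decomposition w = xyz where |xy| ≤ p and |y| > 0.
The first p characters of w are 0's, so xy (and hence y) consists only of 0's. Write y = 0^k, 1 ≤ k ≤ p.
Pump with i = 2: xy^2z = 0^{p+k} 1^p. For this to lie in L we would need p = p+k, which forces k = 0. But k ≥ 1, so xy^2z ∉ L.
This is a contradiction; hence L is not regular.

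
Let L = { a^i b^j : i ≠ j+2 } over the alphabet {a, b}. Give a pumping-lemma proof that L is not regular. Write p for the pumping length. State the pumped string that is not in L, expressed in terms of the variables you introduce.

Suppose for contradiction that L is regular, and let p be the pumping length.
Choose w = a^p b^{p+p!-2}. Since p ≠ (p+p!-2)+2 = p+p!, w ∈ L; and |w| ≥ p.
The pumping lemma gives a decomposition w = xyz where |xy| ≤ p and |y| > 0.
Since the first p symbols of w are all a's and |xy| ≤ p, y lies entirely in the leading a-block: y = a^k for some k with 1 ≤ k ≤ p.
Since 1 ≤ k ≤ p, k divides p!; set t = 1 + p!/k. Then xy^t z has p + (p!/k)·k = p + p! copies of a. Now the a-count is p+p! and (b-count)+2 = (p+p!-2)+2 = p+p!, so i ≠ j+2 fails. So xy^t z = a^{p+p!} b^{p+p!-2} ∉ L.
This contradicts the pumping lemma, so L is not regular.

a^{p+p!} b^{p+p!-2}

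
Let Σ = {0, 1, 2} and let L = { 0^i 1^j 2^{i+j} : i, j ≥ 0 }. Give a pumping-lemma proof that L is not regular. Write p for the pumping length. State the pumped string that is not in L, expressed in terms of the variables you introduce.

0^{p+k} 1^p 2^{2p}

Assume L is regular; let p be its pumping constant.
Take w = 0^p 1^p 2^{2p} ∈ L (with i=j=p, i+j=2p), |w| = 4p ≥ p.
Write w = xyz as guaranteed by the lemma, with |xy| ≤ p and y is nonempty.
The first p characters of w are 0's, so xy (and hence y) consists only of 0's. Write y = 0^k, 1 ≤ k ≤ p.
Consider xy^2z = 0^{p+k} 1^p 2^{2p}. Now the 0- and 1-counts sum to 2p+k, but the 2-count is 2p ≠ 2p+k. So xy^2z ∉ L.
This is a contradiction; hence L is not regular.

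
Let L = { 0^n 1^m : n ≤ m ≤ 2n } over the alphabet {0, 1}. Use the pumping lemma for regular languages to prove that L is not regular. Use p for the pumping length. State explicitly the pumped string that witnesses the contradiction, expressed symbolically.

0^{p+k} 1^p

Assume L is regular. Let p be the pumping length given by the pumping lemma.
Take w = 0^p 1^p ∈ L (since p ≤ p ≤ 2p), with |w| = 2p ≥ p.
By the pumping lemma, w = xyz with |xy| ≤ p and y is nonempty.
The first p characters of w are 0's, so xy (and hence y) consists only of 0's. Write y = 0^k, 1 ≤ k ≤ p.
Pump with i = 2: xy^2z = 0^{p+k} 1^p. Now n = p+k > p = m, so the condition n ≤ m fails. Thus xy^2z ∉ L.
This is a contradiction; hence L is not regular.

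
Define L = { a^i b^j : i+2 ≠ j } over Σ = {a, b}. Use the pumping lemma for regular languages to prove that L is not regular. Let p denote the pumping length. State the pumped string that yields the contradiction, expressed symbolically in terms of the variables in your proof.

Toward a contradiction, assume L is regular with pumping length p.
Choose w = a^p b^{p+p!+2}. Since p ≠ (p+p!+2)-2 = p+p!, w ∈ L; and |w| ≥ p.
By the pumping lemma, w = xyz with |xy| ≤ p and |y| ≥ 1.
Since the first p symbols of w are all a's and |xy| ≤ p, y lies entirely in the leading a-block: y = a^k for some k with 1 ≤ k ≤ p.
Since 1 ≤ k ≤ p, k divides p!; set t = 1 + p!/k. Then xy^t z has p + (p!/k)·k = p + p! copies of a. Now the a-count is p+p! and (b-count)-2 = (p+p!+2)-2 = p+p!, so i+2 ≠ j fails. So xy^t z = a^{p+p!} b^{p+p!+2} ∉ L.
Contradiction. Therefore L is not regular.

a^{p+p!} b^{p+p!+2}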